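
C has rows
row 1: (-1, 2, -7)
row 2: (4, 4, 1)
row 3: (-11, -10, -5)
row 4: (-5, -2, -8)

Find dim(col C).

2

Row reduce to echelon form.
R2 ← R2 + (4)·R1: [0, 12, -27]
R3 ← R3 − (11)·R1: [0, -32, 72]
R4 ← R4 − (5)·R1: [0, -12, 27]
R3 ← R3 + (8/3)·R2: [0, 0, 0]
R4 ← R4 + R2: [0, 0, 0]
Echelon form has 2 nonzero rows, so rank(C) = 2.
The column space has dimension equal to the rank: 2.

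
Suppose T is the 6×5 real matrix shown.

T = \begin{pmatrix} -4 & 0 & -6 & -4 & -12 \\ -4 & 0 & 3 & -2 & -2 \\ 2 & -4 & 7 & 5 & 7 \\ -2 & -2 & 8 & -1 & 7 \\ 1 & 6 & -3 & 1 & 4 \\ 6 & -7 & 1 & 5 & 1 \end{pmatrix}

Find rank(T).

5

Row reduce to echelon form.
R2 ← R2 − R1: [0, 0, 9, 2, 10]
R3 ← R3 + (1/2)·R1: [0, -4, 4, 3, 1]
R4 ← R4 − (1/2)·R1: [0, -2, 11, 1, 13]
R5 ← R5 + (1/4)·R1: [0, 6, -9/2, 0, 1]
R6 ← R6 + (3/2)·R1: [0, -7, -8, -1, -17]
Swap R2 ↔ R3
R4 ← R4 − (1/2)·R2: [0, 0, 9, -1/2, 25/2]
R5 ← R5 + (3/2)·R2: [0, 0, 3/2, 9/2, 5/2]
R6 ← R6 − (7/4)·R2: [0, 0, -15, -25/4, -75/4]
R4 ← R4 − R3: [0, 0, 0, -5/2, 5/2]
R5 ← R5 − (1/6)·R3: [0, 0, 0, 25/6, 5/6]
R6 ← R6 + (5/3)·R3: [0, 0, 0, -35/12, -25/12]
R5 ← R5 + (5/3)·R4: [0, 0, 0, 0, 5]
R6 ← R6 − (7/6)·R4: [0, 0, 0, 0, -5]
R6 ← R6 + R5: [0, 0, 0, 0, 0]
Echelon form has 5 nonzero rows, so rank(T) = 5.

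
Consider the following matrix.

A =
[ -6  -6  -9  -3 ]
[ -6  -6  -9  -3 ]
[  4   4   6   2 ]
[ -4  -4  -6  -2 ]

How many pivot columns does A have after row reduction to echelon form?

Row reduce to echelon form.
R2 ← R2 − R1: [0, 0, 0, 0]
R3 ← R3 + (2/3)·R1: [0, 0, 0, 0]
R4 ← R4 − (2/3)·R1: [0, 0, 0, 0]
Echelon form has 1 nonzero row, so rank(A) = 1.
Each nonzero row contributes one pivot column: 1 pivot columns.

1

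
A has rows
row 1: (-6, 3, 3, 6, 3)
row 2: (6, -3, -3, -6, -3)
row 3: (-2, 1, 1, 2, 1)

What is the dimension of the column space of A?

Row reduce to echelon form.
R2 ← R2 + R1: [0, 0, 0, 0, 0]
R3 ← R3 − (1/3)·R1: [0, 0, 0, 0, 0]
Echelon form has 1 nonzero row, so rank(A) = 1.
The column space has dimension equal to the rank: 1.

1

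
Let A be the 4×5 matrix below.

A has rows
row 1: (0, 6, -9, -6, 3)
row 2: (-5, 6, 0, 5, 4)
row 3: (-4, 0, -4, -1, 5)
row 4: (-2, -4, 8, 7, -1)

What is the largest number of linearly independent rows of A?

Row reduce to echelon form.
Swap R1 ↔ R2
R3 ← R3 − (4/5)·R1: [0, -24/5, -4, -5, 9/5]
R4 ← R4 − (2/5)·R1: [0, -32/5, 8, 5, -13/5]
R3 ← R3 + (4/5)·R2: [0, 0, -56/5, -49/5, 21/5]
R4 ← R4 + (16/15)·R2: [0, 0, -8/5, -7/5, 3/5]
R4 ← R4 − (1/7)·R3: [0, 0, 0, 0, 0]
Echelon form has 3 nonzero rows, so rank(A) = 3.
The rank gives the maximum number of linearly independent rows: 3.

3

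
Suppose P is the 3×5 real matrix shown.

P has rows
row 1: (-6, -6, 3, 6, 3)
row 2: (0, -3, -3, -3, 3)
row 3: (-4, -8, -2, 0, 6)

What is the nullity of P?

3

Row reduce to echelon form.
R3 ← R3 − (2/3)·R1: [0, -4, -4, -4, 4]
R3 ← R3 − (4/3)·R2: [0, 0, 0, 0, 0]
2 nonzero rows, so rank(P) = 2.
P has 5 columns; by rank–nullity, nullity = 5 − 2 = 3.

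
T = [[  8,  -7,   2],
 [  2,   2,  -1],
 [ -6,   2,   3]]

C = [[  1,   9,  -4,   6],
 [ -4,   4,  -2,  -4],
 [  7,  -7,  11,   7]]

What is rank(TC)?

First compute TC:
[[ 50,  30,   4,  90],
 [-13,  33, -23,  -3],
 [  7, -67,  53, -23]]
Now row reduce the product.
R2 ← R2 + (13/50)·R1: [0, 204/5, -549/25, 102/5]
R3 ← R3 − (7/50)·R1: [0, -356/5, 1311/25, -178/5]
R3 ← R3 + (89/51)·R2: [0, 0, 240/17, 0]
3 nonzero rows, so rank(TC) = 3.

3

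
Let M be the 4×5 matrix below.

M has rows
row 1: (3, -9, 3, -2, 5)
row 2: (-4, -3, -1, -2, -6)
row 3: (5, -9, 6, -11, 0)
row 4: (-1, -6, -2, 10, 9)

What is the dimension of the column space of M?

3

Row reduce to echelon form.
R2 ← R2 + (4/3)·R1: [0, -15, 3, -14/3, 2/3]
R3 ← R3 − (5/3)·R1: [0, 6, 1, -23/3, -25/3]
R4 ← R4 + (1/3)·R1: [0, -9, -1, 28/3, 32/3]
R3 ← R3 + (2/5)·R2: [0, 0, 11/5, -143/15, -121/15]
R4 ← R4 − (3/5)·R2: [0, 0, -14/5, 182/15, 154/15]
R4 ← R4 + (14/11)·R3: [0, 0, 0, 0, 0]
Echelon form has 3 nonzero rows, so rank(M) = 3.
The column space has dimension equal to the rank: 3.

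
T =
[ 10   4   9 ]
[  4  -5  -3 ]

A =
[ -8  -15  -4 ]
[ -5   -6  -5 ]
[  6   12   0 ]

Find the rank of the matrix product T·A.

2

First compute TA:
[[-46, -66, -60],
 [-25, -66,   9]]
Now row reduce the product.
R2 ← R2 − (25/46)·R1: [0, -693/23, 957/23]
2 nonzero rows, so rank(TA) = 2.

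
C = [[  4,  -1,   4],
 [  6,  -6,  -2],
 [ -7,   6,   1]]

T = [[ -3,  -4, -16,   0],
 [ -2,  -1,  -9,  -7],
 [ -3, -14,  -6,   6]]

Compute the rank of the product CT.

First compute CT:
[[-22, -71, -79,  31],
 [  0,  10, -30,  30],
 [  6,   8,  52, -36]]
Now row reduce the product.
R3 ← R3 + (3/11)·R1: [0, -125/11, 335/11, -303/11]
R3 ← R3 + (25/22)·R2: [0, 0, -40/11, 72/11]
3 nonzero rows, so rank(CT) = 3.

3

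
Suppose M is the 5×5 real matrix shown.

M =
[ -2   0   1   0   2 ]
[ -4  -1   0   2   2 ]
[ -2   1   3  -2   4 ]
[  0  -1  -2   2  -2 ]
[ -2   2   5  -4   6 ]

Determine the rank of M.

2

Row reduce to echelon form.
R2 ← R2 − (2)·R1: [0, -1, -2, 2, -2]
R3 ← R3 − R1: [0, 1, 2, -2, 2]
R5 ← R5 − R1: [0, 2, 4, -4, 4]
R3 ← R3 + R2: [0, 0, 0, 0, 0]
R4 ← R4 − R2: [0, 0, 0, 0, 0]
R5 ← R5 + (2)·R2: [0, 0, 0, 0, 0]
Echelon form has 2 nonzero rows, so rank(M) = 2.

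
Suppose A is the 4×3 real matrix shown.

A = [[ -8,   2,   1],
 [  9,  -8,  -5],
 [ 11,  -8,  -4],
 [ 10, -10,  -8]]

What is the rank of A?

Row reduce to echelon form.
R2 ← R2 + (9/8)·R1: [0, -23/4, -31/8]
R3 ← R3 + (11/8)·R1: [0, -21/4, -21/8]
R4 ← R4 + (5/4)·R1: [0, -15/2, -27/4]
R3 ← R3 − (21/23)·R2: [0, 0, 21/23]
R4 ← R4 − (30/23)·R2: [0, 0, -39/23]
R4 ← R4 + (13/7)·R3: [0, 0, 0]
Echelon form has 3 nonzero rows, so rank(A) = 3.

3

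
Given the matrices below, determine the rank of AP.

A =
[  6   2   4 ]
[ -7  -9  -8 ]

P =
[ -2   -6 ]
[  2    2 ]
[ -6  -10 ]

2

First compute AP:
[[-32, -72],
 [ 44, 104]]
Now row reduce the product.
R2 ← R2 + (11/8)·R1: [0, 5]
2 nonzero rows, so rank(AP) = 2.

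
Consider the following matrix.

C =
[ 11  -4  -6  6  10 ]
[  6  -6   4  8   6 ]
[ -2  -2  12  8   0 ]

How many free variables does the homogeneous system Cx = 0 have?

Row reduce to echelon form.
R2 ← R2 − (6/11)·R1: [0, -42/11, 80/11, 52/11, 6/11]
R3 ← R3 + (2/11)·R1: [0, -30/11, 120/11, 100/11, 20/11]
R3 ← R3 − (5/7)·R2: [0, 0, 40/7, 40/7, 10/7]
3 nonzero rows, so rank(C) = 3.
C has 5 columns; by rank–nullity, nullity = 5 − 3 = 2.

2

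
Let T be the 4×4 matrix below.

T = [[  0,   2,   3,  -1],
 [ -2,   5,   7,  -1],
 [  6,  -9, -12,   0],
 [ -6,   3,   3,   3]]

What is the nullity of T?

Row reduce to echelon form.
Swap R1 ↔ R2
R3 ← R3 + (3)·R1: [0, 6, 9, -3]
R4 ← R4 − (3)·R1: [0, -12, -18, 6]
R3 ← R3 − (3)·R2: [0, 0, 0, 0]
R4 ← R4 + (6)·R2: [0, 0, 0, 0]
2 nonzero rows, so rank(T) = 2.
T has 4 columns; by rank–nullity, nullity = 4 − 2 = 2.

2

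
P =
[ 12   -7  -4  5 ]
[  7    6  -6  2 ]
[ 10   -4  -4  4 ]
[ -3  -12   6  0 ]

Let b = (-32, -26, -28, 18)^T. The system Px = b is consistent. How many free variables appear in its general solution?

2

Row reduce the augmented matrix [P | b].
R2 ← R2 − (7/12)·R1: [0, 121/12, -11/3, -11/12, -22/3]
R3 ← R3 − (5/6)·R1: [0, 11/6, -2/3, -1/6, -4/3]
R4 ← R4 + (1/4)·R1: [0, -55/4, 5, 5/4, 10]
R3 ← R3 − (2/11)·R2: [0, 0, 0, 0, 0]
R4 ← R4 + (15/11)·R2: [0, 0, 0, 0, 0]
The echelon form has 2 nonzero rows, and every pivot lies in the first 4 columns, so rank(P) = rank([P|b]) = 2.
The system is consistent.
Free variables = (unknowns) − (rank) = 4 − 2 = 2.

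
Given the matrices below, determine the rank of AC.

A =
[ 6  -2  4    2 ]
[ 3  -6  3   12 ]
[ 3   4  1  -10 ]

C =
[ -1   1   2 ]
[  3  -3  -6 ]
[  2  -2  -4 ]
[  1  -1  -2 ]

1

First compute AC:
[[ -2,   2,   4],
 [ -3,   3,   6],
 [  1,  -1,  -2]]
Now row reduce the product.
R2 ← R2 − (3/2)·R1: [0, 0, 0]
R3 ← R3 + (1/2)·R1: [0, 0, 0]
1 nonzero row, so rank(AC) = 1.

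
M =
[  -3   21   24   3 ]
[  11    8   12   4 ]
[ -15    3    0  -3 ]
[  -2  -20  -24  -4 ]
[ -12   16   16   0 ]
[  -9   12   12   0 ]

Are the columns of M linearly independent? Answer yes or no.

no

Row reduce M to echelon form.
R2 ← R2 + (11/3)·R1: [0, 85, 100, 15]
R3 ← R3 − (5)·R1: [0, -102, -120, -18]
R4 ← R4 − (2/3)·R1: [0, -34, -40, -6]
R5 ← R5 − (4)·R1: [0, -68, -80, -12]
R6 ← R6 − (3)·R1: [0, -51, -60, -9]
R3 ← R3 + (6/5)·R2: [0, 0, 0, 0]
R4 ← R4 + (2/5)·R2: [0, 0, 0, 0]
R5 ← R5 + (4/5)·R2: [0, 0, 0, 0]
R6 ← R6 + (3/5)·R2: [0, 0, 0, 0]
2 pivots among 4 columns.
Only 2 < 4 pivot columns, so the columns are linearly dependent.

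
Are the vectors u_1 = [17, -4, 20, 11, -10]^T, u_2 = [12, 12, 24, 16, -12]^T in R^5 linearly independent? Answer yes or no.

yes

Form the matrix with these vectors as rows and row reduce.
R2 ← R2 − (12/17)·R1: [0, 252/17, 168/17, 140/17, -84/17]
2 nonzero rows, so the 2 vectors span a space of dimension 2.
Since 2 = 2, the vectors are linearly independent.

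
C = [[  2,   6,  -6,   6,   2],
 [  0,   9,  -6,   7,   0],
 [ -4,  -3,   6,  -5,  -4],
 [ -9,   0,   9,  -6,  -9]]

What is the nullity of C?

Row reduce to echelon form.
R3 ← R3 + (2)·R1: [0, 9, -6, 7, 0]
R4 ← R4 + (9/2)·R1: [0, 27, -18, 21, 0]
R3 ← R3 − R2: [0, 0, 0, 0, 0]
R4 ← R4 − (3)·R2: [0, 0, 0, 0, 0]
2 nonzero rows, so rank(C) = 2.
C has 5 columns; by rank–nullity, nullity = 5 − 2 = 3.

3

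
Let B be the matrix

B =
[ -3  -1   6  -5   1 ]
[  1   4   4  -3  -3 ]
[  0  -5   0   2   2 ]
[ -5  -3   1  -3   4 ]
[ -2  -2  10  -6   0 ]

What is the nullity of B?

Row reduce to echelon form.
R2 ← R2 + (1/3)·R1: [0, 11/3, 6, -14/3, -8/3]
R4 ← R4 − (5/3)·R1: [0, -4/3, -9, 16/3, 7/3]
R5 ← R5 − (2/3)·R1: [0, -4/3, 6, -8/3, -2/3]
R3 ← R3 + (15/11)·R2: [0, 0, 90/11, -48/11, -18/11]
R4 ← R4 + (4/11)·R2: [0, 0, -75/11, 40/11, 15/11]
R5 ← R5 + (4/11)·R2: [0, 0, 90/11, -48/11, -18/11]
R4 ← R4 + (5/6)·R3: [0, 0, 0, 0, 0]
R5 ← R5 − R3: [0, 0, 0, 0, 0]
3 nonzero rows, so rank(B) = 3.
B has 5 columns; by rank–nullity, nullity = 5 − 3 = 2.

2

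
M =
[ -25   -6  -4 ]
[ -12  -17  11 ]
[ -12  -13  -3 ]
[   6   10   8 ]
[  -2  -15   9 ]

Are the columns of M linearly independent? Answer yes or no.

yes

Row reduce M to echelon form.
R2 ← R2 − (12/25)·R1: [0, -353/25, 323/25]
R3 ← R3 − (12/25)·R1: [0, -253/25, -27/25]
R4 ← R4 + (6/25)·R1: [0, 214/25, 176/25]
R5 ← R5 − (2/25)·R1: [0, -363/25, 233/25]
R3 ← R3 − (253/353)·R2: [0, 0, -3650/353]
R4 ← R4 + (214/353)·R2: [0, 0, 5250/353]
R5 ← R5 − (363/353)·R2: [0, 0, -1400/353]
R4 ← R4 + (105/73)·R3: [0, 0, 0]
R5 ← R5 − (28/73)·R3: [0, 0, 0]
3 pivots among 3 columns.
Every column is a pivot column, so the columns are linearly independent.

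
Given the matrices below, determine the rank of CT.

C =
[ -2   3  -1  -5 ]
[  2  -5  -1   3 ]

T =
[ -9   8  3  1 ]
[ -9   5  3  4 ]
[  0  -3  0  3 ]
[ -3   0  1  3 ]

First compute CT:
[[  6,   2,  -2,  -8],
 [ 18,  -6,  -6, -12]]
Now row reduce the product.
R2 ← R2 − (3)·R1: [0, -12, 0, 12]
2 nonzero rows, so rank(CT) = 2.

2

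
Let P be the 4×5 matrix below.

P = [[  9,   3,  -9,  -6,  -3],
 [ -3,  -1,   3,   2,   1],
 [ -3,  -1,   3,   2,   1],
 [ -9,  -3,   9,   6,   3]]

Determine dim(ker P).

Row reduce to echelon form.
R2 ← R2 + (1/3)·R1: [0, 0, 0, 0, 0]
R3 ← R3 + (1/3)·R1: [0, 0, 0, 0, 0]
R4 ← R4 + R1: [0, 0, 0, 0, 0]
1 nonzero row, so rank(P) = 1.
P has 5 columns; by rank–nullity, nullity = 5 − 1 = 4.

4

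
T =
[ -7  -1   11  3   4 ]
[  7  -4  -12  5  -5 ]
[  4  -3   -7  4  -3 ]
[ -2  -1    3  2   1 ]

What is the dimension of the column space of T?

2

Row reduce to echelon form.
R2 ← R2 + R1: [0, -5, -1, 8, -1]
R3 ← R3 + (4/7)·R1: [0, -25/7, -5/7, 40/7, -5/7]
R4 ← R4 − (2/7)·R1: [0, -5/7, -1/7, 8/7, -1/7]
R3 ← R3 − (5/7)·R2: [0, 0, 0, 0, 0]
R4 ← R4 − (1/7)·R2: [0, 0, 0, 0, 0]
Echelon form has 2 nonzero rows, so rank(T) = 2.
The column space has dimension equal to the rank: 2.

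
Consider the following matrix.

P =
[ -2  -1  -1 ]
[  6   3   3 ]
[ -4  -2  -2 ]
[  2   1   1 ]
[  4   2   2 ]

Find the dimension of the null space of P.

2

Row reduce to echelon form.
R2 ← R2 + (3)·R1: [0, 0, 0]
R3 ← R3 − (2)·R1: [0, 0, 0]
R4 ← R4 + R1: [0, 0, 0]
R5 ← R5 + (2)·R1: [0, 0, 0]
1 nonzero row, so rank(P) = 1.
P has 3 columns; by rank–nullity, nullity = 3 − 1 = 2.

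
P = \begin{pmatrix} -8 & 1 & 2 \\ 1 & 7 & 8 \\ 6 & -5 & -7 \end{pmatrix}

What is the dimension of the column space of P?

3

Row reduce to echelon form.
R2 ← R2 + (1/8)·R1: [0, 57/8, 33/4]
R3 ← R3 + (3/4)·R1: [0, -17/4, -11/2]
R3 ← R3 + (34/57)·R2: [0, 0, -11/19]
Echelon form has 3 nonzero rows, so rank(P) = 3.
The column space has dimension equal to the rank: 3.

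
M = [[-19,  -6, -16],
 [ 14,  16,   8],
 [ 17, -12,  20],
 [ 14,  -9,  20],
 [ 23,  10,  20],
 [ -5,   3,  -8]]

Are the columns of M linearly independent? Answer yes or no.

Row reduce M to echelon form.
R2 ← R2 + (14/19)·R1: [0, 220/19, -72/19]
R3 ← R3 + (17/19)·R1: [0, -330/19, 108/19]
R4 ← R4 + (14/19)·R1: [0, -255/19, 156/19]
R5 ← R5 + (23/19)·R1: [0, 52/19, 12/19]
R6 ← R6 − (5/19)·R1: [0, 87/19, -72/19]
R3 ← R3 + (3/2)·R2: [0, 0, 0]
R4 ← R4 + (51/44)·R2: [0, 0, 42/11]
R5 ← R5 − (13/55)·R2: [0, 0, 84/55]
R6 ← R6 − (87/220)·R2: [0, 0, -126/55]
Swap R3 ↔ R4
R5 ← R5 − (2/5)·R3: [0, 0, 0]
R6 ← R6 + (3/5)·R3: [0, 0, 0]
3 pivots among 3 columns.
Every column is a pivot column, so the columns are linearly independent.

yes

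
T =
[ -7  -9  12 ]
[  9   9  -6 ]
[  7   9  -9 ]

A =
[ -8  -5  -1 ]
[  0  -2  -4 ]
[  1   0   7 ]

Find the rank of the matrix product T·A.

3

First compute TA:
[[ 68,  53, 127],
 [-78, -63, -87],
 [-65, -53, -106]]
Now row reduce the product.
R2 ← R2 + (39/34)·R1: [0, -75/34, 1995/34]
R3 ← R3 + (65/68)·R1: [0, -159/68, 1047/68]
R3 ← R3 − (53/50)·R2: [0, 0, -234/5]
3 nonzero rows, so rank(TA) = 3.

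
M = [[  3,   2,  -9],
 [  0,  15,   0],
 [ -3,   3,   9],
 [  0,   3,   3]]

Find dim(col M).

Row reduce to echelon form.
R3 ← R3 + R1: [0, 5, 0]
R3 ← R3 − (1/3)·R2: [0, 0, 0]
R4 ← R4 − (1/5)·R2: [0, 0, 3]
Swap R3 ↔ R4
Echelon form has 3 nonzero rows, so rank(M) = 3.
The column space has dimension equal to the rank: 3.

3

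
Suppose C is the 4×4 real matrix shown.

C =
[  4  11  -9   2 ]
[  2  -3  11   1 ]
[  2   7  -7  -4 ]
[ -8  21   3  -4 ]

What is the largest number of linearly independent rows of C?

Row reduce to echelon form.
R2 ← R2 − (1/2)·R1: [0, -17/2, 31/2, 0]
R3 ← R3 − (1/2)·R1: [0, 3/2, -5/2, -5]
R4 ← R4 + (2)·R1: [0, 43, -15, 0]
R3 ← R3 + (3/17)·R2: [0, 0, 4/17, -5]
R4 ← R4 + (86/17)·R2: [0, 0, 1078/17, 0]
R4 ← R4 − (539/2)·R3: [0, 0, 0, 2695/2]
Echelon form has 4 nonzero rows, so rank(C) = 4.
The rank gives the maximum number of linearly independent rows: 4.

4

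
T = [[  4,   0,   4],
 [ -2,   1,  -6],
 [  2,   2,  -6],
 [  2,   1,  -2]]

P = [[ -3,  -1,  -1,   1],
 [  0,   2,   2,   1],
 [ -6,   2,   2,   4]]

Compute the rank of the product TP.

2

First compute TP:
[[-36,   4,   4,  20],
 [ 42,  -8,  -8, -25],
 [ 30, -10, -10, -20],
 [  6,  -4,  -4,  -5]]
Now row reduce the product.
R2 ← R2 + (7/6)·R1: [0, -10/3, -10/3, -5/3]
R3 ← R3 + (5/6)·R1: [0, -20/3, -20/3, -10/3]
R4 ← R4 + (1/6)·R1: [0, -10/3, -10/3, -5/3]
R3 ← R3 − (2)·R2: [0, 0, 0, 0]
R4 ← R4 − R2: [0, 0, 0, 0]
2 nonzero rows, so rank(TP) = 2.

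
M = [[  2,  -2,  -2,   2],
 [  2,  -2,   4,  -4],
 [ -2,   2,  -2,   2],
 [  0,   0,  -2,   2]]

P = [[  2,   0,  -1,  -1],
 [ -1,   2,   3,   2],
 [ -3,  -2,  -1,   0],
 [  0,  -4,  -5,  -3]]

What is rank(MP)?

First compute MP:
[[ 12,  -8, -16, -12],
 [ -6,   4,   8,   6],
 [  0,   0,   0,   0],
 [  6,  -4,  -8,  -6]]
Now row reduce the product.
R2 ← R2 + (1/2)·R1: [0, 0, 0, 0]
R4 ← R4 − (1/2)·R1: [0, 0, 0, 0]
1 nonzero row, so rank(MP) = 1.

1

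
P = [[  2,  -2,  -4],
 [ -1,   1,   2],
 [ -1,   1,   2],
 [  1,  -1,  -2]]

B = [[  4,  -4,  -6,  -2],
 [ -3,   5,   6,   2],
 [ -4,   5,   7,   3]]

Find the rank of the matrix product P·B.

1

First compute PB:
[[ 30, -38, -52, -20],
 [-15,  19,  26,  10],
 [-15,  19,  26,  10],
 [ 15, -19, -26, -10]]
Now row reduce the product.
R2 ← R2 + (1/2)·R1: [0, 0, 0, 0]
R3 ← R3 + (1/2)·R1: [0, 0, 0, 0]
R4 ← R4 − (1/2)·R1: [0, 0, 0, 0]
1 nonzero row, so rank(PB) = 1.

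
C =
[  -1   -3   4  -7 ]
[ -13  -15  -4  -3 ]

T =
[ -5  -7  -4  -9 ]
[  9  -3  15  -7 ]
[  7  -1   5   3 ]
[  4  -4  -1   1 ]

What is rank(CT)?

First compute CT:
[[-22,  40, -14,  35],
 [-110, 152, -190, 207]]
Now row reduce the product.
R2 ← R2 − (5)·R1: [0, -48, -120, 32]
2 nonzero rows, so rank(CT) = 2.

2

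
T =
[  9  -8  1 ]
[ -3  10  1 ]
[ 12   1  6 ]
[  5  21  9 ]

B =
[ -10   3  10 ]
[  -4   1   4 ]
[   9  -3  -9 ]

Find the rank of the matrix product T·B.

2

First compute TB:
[[-49,  16,  49],
 [ -1,  -2,   1],
 [-70,  19,  70],
 [-53,   9,  53]]
Now row reduce the product.
R2 ← R2 − (1/49)·R1: [0, -114/49, 0]
R3 ← R3 − (10/7)·R1: [0, -27/7, 0]
R4 ← R4 − (53/49)·R1: [0, -407/49, 0]
R3 ← R3 − (63/38)·R2: [0, 0, 0]
R4 ← R4 − (407/114)·R2: [0, 0, 0]
2 nonzero rows, so rank(TB) = 2.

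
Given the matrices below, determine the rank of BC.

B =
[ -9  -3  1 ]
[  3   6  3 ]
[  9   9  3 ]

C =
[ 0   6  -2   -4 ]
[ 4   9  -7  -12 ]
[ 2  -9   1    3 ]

First compute BC:
[[-10, -90,  40,  75],
 [ 30,  45, -45, -75],
 [ 42, 108, -78, -135]]
Now row reduce the product.
R2 ← R2 + (3)·R1: [0, -225, 75, 150]
R3 ← R3 + (21/5)·R1: [0, -270, 90, 180]
R3 ← R3 − (6/5)·R2: [0, 0, 0, 0]
2 nonzero rows, so rank(BC) = 2.

2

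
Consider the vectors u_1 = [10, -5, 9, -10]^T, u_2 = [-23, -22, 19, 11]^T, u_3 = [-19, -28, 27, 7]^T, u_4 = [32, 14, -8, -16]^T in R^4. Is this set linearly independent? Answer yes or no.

Form the matrix with these vectors as rows and row reduce.
R2 ← R2 + (23/10)·R1: [0, -67/2, 397/10, -12]
R3 ← R3 + (19/10)·R1: [0, -75/2, 441/10, -12]
R4 ← R4 − (16/5)·R1: [0, 30, -184/5, 16]
R3 ← R3 − (75/67)·R2: [0, 0, -114/335, 96/67]
R4 ← R4 + (60/67)·R2: [0, 0, -418/335, 352/67]
R4 ← R4 − (11/3)·R3: [0, 0, 0, 0]
3 nonzero rows, so the 4 vectors span a space of dimension 3.
Since 3 < 4, the vectors are linearly dependent.

no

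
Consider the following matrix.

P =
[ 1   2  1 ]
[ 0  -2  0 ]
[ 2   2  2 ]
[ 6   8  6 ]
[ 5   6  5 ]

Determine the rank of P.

2

Row reduce to echelon form.
R3 ← R3 − (2)·R1: [0, -2, 0]
R4 ← R4 − (6)·R1: [0, -4, 0]
R5 ← R5 − (5)·R1: [0, -4, 0]
R3 ← R3 − R2: [0, 0, 0]
R4 ← R4 − (2)·R2: [0, 0, 0]
R5 ← R5 − (2)·R2: [0, 0, 0]
Echelon form has 2 nonzero rows, so rank(P) = 2.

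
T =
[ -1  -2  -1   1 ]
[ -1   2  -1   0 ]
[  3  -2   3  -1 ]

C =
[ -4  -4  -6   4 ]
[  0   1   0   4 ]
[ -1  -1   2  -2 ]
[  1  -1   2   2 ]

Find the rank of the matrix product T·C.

First compute TC:
[[  6,   2,   6,  -8],
 [  5,   7,   4,   6],
 [-16, -16, -14,  -4]]
Now row reduce the product.
R2 ← R2 − (5/6)·R1: [0, 16/3, -1, 38/3]
R3 ← R3 + (8/3)·R1: [0, -32/3, 2, -76/3]
R3 ← R3 + (2)·R2: [0, 0, 0, 0]
2 nonzero rows, so rank(TC) = 2.

2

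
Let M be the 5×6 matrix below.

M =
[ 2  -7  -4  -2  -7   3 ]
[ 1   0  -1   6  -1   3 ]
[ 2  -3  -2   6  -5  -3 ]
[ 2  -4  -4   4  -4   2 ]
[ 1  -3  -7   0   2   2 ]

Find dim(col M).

Row reduce to echelon form.
R2 ← R2 − (1/2)·R1: [0, 7/2, 1, 7, 5/2, 3/2]
R3 ← R3 − R1: [0, 4, 2, 8, 2, -6]
R4 ← R4 − R1: [0, 3, 0, 6, 3, -1]
R5 ← R5 − (1/2)·R1: [0, 1/2, -5, 1, 11/2, 1/2]
R3 ← R3 − (8/7)·R2: [0, 0, 6/7, 0, -6/7, -54/7]
R4 ← R4 − (6/7)·R2: [0, 0, -6/7, 0, 6/7, -16/7]
R5 ← R5 − (1/7)·R2: [0, 0, -36/7, 0, 36/7, 2/7]
R4 ← R4 + R3: [0, 0, 0, 0, 0, -10]
R5 ← R5 + (6)·R3: [0, 0, 0, 0, 0, -46]
R5 ← R5 − (23/5)·R4: [0, 0, 0, 0, 0, 0]
Echelon form has 4 nonzero rows, so rank(M) = 4.
The column space has dimension equal to the rank: 4.

4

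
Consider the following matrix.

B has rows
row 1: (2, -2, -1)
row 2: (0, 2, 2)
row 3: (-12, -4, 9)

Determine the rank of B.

3

Row reduce to echelon form.
R3 ← R3 + (6)·R1: [0, -16, 3]
R3 ← R3 + (8)·R2: [0, 0, 19]
Echelon form has 3 nonzero rows, so rank(B) = 3.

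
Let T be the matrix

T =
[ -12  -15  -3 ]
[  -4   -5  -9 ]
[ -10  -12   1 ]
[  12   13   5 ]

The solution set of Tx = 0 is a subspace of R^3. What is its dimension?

0

Row reduce to echelon form.
R2 ← R2 − (1/3)·R1: [0, 0, -8]
R3 ← R3 − (5/6)·R1: [0, 1/2, 7/2]
R4 ← R4 + R1: [0, -2, 2]
Swap R2 ↔ R3
R4 ← R4 + (4)·R2: [0, 0, 16]
R4 ← R4 + (2)·R3: [0, 0, 0]
3 nonzero rows, so rank(T) = 3.
T has 3 columns; by rank–nullity, nullity = 3 − 3 = 0.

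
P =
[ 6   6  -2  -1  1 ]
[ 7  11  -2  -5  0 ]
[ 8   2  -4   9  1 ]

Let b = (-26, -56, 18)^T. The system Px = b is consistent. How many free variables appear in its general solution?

2

Row reduce the augmented matrix [P | b].
R2 ← R2 − (7/6)·R1: [0, 4, 1/3, -23/6, -7/6, -77/3]
R3 ← R3 − (4/3)·R1: [0, -6, -4/3, 31/3, -1/3, 158/3]
R3 ← R3 + (3/2)·R2: [0, 0, -5/6, 55/12, -25/12, 85/6]
The echelon form has 3 nonzero rows, and every pivot lies in the first 5 columns, so rank(P) = rank([P|b]) = 3.
The system is consistent.
Free variables = (unknowns) − (rank) = 5 − 3 = 2.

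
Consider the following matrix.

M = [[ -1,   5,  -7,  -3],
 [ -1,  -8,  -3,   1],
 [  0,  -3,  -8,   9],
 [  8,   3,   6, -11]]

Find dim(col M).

Row reduce to echelon form.
R2 ← R2 − R1: [0, -13, 4, 4]
R4 ← R4 + (8)·R1: [0, 43, -50, -35]
R3 ← R3 − (3/13)·R2: [0, 0, -116/13, 105/13]
R4 ← R4 + (43/13)·R2: [0, 0, -478/13, -283/13]
R4 ← R4 − (239/58)·R3: [0, 0, 0, -3193/58]
Echelon form has 4 nonzero rows, so rank(M) = 4.
The column space has dimension equal to the rank: 4.

4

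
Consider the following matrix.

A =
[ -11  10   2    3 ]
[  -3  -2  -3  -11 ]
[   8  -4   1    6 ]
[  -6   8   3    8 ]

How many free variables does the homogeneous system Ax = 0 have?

2

Row reduce to echelon form.
R2 ← R2 − (3/11)·R1: [0, -52/11, -39/11, -130/11]
R3 ← R3 + (8/11)·R1: [0, 36/11, 27/11, 90/11]
R4 ← R4 − (6/11)·R1: [0, 28/11, 21/11, 70/11]
R3 ← R3 + (9/13)·R2: [0, 0, 0, 0]
R4 ← R4 + (7/13)·R2: [0, 0, 0, 0]
2 nonzero rows, so rank(A) = 2.
A has 4 columns; by rank–nullity, nullity = 4 − 2 = 2.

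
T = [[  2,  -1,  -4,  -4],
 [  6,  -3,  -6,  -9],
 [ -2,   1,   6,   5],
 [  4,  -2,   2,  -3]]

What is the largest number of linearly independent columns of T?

Row reduce to echelon form.
R2 ← R2 − (3)·R1: [0, 0, 6, 3]
R3 ← R3 + R1: [0, 0, 2, 1]
R4 ← R4 − (2)·R1: [0, 0, 10, 5]
R3 ← R3 − (1/3)·R2: [0, 0, 0, 0]
R4 ← R4 − (5/3)·R2: [0, 0, 0, 0]
Echelon form has 2 nonzero rows, so rank(T) = 2.
The rank gives the maximum number of linearly independent columns: 2.

2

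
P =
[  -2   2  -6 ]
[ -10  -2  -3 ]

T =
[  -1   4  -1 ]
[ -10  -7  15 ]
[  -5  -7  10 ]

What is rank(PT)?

First compute PT:
[[ 12,  20, -28],
 [ 45,  -5, -50]]
Now row reduce the product.
R2 ← R2 − (15/4)·R1: [0, -80, 55]
2 nonzero rows, so rank(PT) = 2.

2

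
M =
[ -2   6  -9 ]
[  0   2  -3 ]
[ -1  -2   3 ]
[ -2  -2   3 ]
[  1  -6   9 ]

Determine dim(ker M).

Row reduce to echelon form.
R3 ← R3 − (1/2)·R1: [0, -5, 15/2]
R4 ← R4 − R1: [0, -8, 12]
R5 ← R5 + (1/2)·R1: [0, -3, 9/2]
R3 ← R3 + (5/2)·R2: [0, 0, 0]
R4 ← R4 + (4)·R2: [0, 0, 0]
R5 ← R5 + (3/2)·R2: [0, 0, 0]
2 nonzero rows, so rank(M) = 2.
M has 3 columns; by rank–nullity, nullity = 3 − 2 = 1.

1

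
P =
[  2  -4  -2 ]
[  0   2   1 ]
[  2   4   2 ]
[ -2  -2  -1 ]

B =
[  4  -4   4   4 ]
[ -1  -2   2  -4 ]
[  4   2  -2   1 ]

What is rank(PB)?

2

First compute PB:
[[  4,  -4,   4,  22],
 [  2,  -2,   2,  -7],
 [ 12, -12,  12,  -6],
 [-10,  10, -10,  -1]]
Now row reduce the product.
R2 ← R2 − (1/2)·R1: [0, 0, 0, -18]
R3 ← R3 − (3)·R1: [0, 0, 0, -72]
R4 ← R4 + (5/2)·R1: [0, 0, 0, 54]
R3 ← R3 − (4)·R2: [0, 0, 0, 0]
R4 ← R4 + (3)·R2: [0, 0, 0, 0]
2 nonzero rows, so rank(PB) = 2.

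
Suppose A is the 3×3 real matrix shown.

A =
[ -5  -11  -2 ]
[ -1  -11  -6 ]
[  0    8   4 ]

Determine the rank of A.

3

Row reduce to echelon form.
R2 ← R2 − (1/5)·R1: [0, -44/5, -28/5]
R3 ← R3 + (10/11)·R2: [0, 0, -12/11]
Echelon form has 3 nonzero rows, so rank(A) = 3.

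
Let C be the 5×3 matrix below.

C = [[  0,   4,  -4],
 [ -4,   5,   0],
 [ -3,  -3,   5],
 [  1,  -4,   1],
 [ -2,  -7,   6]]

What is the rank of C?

3

Row reduce to echelon form.
Swap R1 ↔ R2
R3 ← R3 − (3/4)·R1: [0, -27/4, 5]
R4 ← R4 + (1/4)·R1: [0, -11/4, 1]
R5 ← R5 − (1/2)·R1: [0, -19/2, 6]
R3 ← R3 + (27/16)·R2: [0, 0, -7/4]
R4 ← R4 + (11/16)·R2: [0, 0, -7/4]
R5 ← R5 + (19/8)·R2: [0, 0, -7/2]
R4 ← R4 − R3: [0, 0, 0]
R5 ← R5 − (2)·R3: [0, 0, 0]
Echelon form has 3 nonzero rows, so rank(C) = 3.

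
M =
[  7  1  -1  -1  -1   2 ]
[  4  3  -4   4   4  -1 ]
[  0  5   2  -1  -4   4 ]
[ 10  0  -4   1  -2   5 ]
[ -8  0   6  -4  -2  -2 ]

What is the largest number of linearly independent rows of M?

Row reduce to echelon form.
R2 ← R2 − (4/7)·R1: [0, 17/7, -24/7, 32/7, 32/7, -15/7]
R4 ← R4 − (10/7)·R1: [0, -10/7, -18/7, 17/7, -4/7, 15/7]
R5 ← R5 + (8/7)·R1: [0, 8/7, 34/7, -36/7, -22/7, 2/7]
R3 ← R3 − (35/17)·R2: [0, 0, 154/17, -177/17, -228/17, 143/17]
R4 ← R4 + (10/17)·R2: [0, 0, -78/17, 87/17, 36/17, 15/17]
R5 ← R5 − (8/17)·R2: [0, 0, 110/17, -124/17, -90/17, 22/17]
R4 ← R4 + (39/77)·R3: [0, 0, 0, -12/77, -360/77, 36/7]
R5 ← R5 − (5/7)·R3: [0, 0, 0, 1/7, 30/7, -33/7]
R5 ← R5 + (11/12)·R4: [0, 0, 0, 0, 0, 0]
Echelon form has 4 nonzero rows, so rank(M) = 4.
The rank gives the maximum number of linearly independent rows: 4.

4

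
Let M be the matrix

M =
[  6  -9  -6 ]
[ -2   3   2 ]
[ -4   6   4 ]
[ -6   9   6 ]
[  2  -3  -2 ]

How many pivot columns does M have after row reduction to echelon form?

Row reduce to echelon form.
R2 ← R2 + (1/3)·R1: [0, 0, 0]
R3 ← R3 + (2/3)·R1: [0, 0, 0]
R4 ← R4 + R1: [0, 0, 0]
R5 ← R5 − (1/3)·R1: [0, 0, 0]
Echelon form has 1 nonzero row, so rank(M) = 1.
Each nonzero row contributes one pivot column: 1 pivot columns.

1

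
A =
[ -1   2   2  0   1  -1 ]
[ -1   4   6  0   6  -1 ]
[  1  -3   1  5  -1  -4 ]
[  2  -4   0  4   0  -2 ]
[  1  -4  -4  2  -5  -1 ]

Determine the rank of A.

Row reduce to echelon form.
R2 ← R2 − R1: [0, 2, 4, 0, 5, 0]
R3 ← R3 + R1: [0, -1, 3, 5, 0, -5]
R4 ← R4 + (2)·R1: [0, 0, 4, 4, 2, -4]
R5 ← R5 + R1: [0, -2, -2, 2, -4, -2]
R3 ← R3 + (1/2)·R2: [0, 0, 5, 5, 5/2, -5]
R5 ← R5 + R2: [0, 0, 2, 2, 1, -2]
R4 ← R4 − (4/5)·R3: [0, 0, 0, 0, 0, 0]
R5 ← R5 − (2/5)·R3: [0, 0, 0, 0, 0, 0]
Echelon form has 3 nonzero rows, so rank(A) = 3.

3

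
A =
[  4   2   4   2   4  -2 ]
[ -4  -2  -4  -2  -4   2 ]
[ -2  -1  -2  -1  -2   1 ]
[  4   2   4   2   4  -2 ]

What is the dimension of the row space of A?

Row reduce to echelon form.
R2 ← R2 + R1: [0, 0, 0, 0, 0, 0]
R3 ← R3 + (1/2)·R1: [0, 0, 0, 0, 0, 0]
R4 ← R4 − R1: [0, 0, 0, 0, 0, 0]
Echelon form has 1 nonzero row, so rank(A) = 1.
The row space has dimension equal to the rank: 1.

1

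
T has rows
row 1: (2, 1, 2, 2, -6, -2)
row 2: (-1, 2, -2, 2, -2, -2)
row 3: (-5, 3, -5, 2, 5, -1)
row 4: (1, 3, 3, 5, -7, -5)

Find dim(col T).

Row reduce to echelon form.
R2 ← R2 + (1/2)·R1: [0, 5/2, -1, 3, -5, -3]
R3 ← R3 + (5/2)·R1: [0, 11/2, 0, 7, -10, -6]
R4 ← R4 − (1/2)·R1: [0, 5/2, 2, 4, -4, -4]
R3 ← R3 − (11/5)·R2: [0, 0, 11/5, 2/5, 1, 3/5]
R4 ← R4 − R2: [0, 0, 3, 1, 1, -1]
R4 ← R4 − (15/11)·R3: [0, 0, 0, 5/11, -4/11, -20/11]
Echelon form has 4 nonzero rows, so rank(T) = 4.
The column space has dimension equal to the rank: 4.

4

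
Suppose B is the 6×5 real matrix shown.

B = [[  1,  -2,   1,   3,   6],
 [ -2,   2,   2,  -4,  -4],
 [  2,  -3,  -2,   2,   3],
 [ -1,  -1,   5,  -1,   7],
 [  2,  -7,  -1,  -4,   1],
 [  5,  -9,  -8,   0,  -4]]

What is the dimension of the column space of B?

4

Row reduce to echelon form.
R2 ← R2 + (2)·R1: [0, -2, 4, 2, 8]
R3 ← R3 − (2)·R1: [0, 1, -4, -4, -9]
R4 ← R4 + R1: [0, -3, 6, 2, 13]
R5 ← R5 − (2)·R1: [0, -3, -3, -10, -11]
R6 ← R6 − (5)·R1: [0, 1, -13, -15, -34]
R3 ← R3 + (1/2)·R2: [0, 0, -2, -3, -5]
R4 ← R4 − (3/2)·R2: [0, 0, 0, -1, 1]
R5 ← R5 − (3/2)·R2: [0, 0, -9, -13, -23]
R6 ← R6 + (1/2)·R2: [0, 0, -11, -14, -30]
R5 ← R5 − (9/2)·R3: [0, 0, 0, 1/2, -1/2]
R6 ← R6 − (11/2)·R3: [0, 0, 0, 5/2, -5/2]
R5 ← R5 + (1/2)·R4: [0, 0, 0, 0, 0]
R6 ← R6 + (5/2)·R4: [0, 0, 0, 0, 0]
Echelon form has 4 nonzero rows, so rank(B) = 4.
The column space has dimension equal to the rank: 4.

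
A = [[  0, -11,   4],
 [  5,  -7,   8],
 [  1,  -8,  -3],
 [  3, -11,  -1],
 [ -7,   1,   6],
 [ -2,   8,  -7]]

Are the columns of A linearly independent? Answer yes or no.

Row reduce A to echelon form.
Swap R1 ↔ R2
R3 ← R3 − (1/5)·R1: [0, -33/5, -23/5]
R4 ← R4 − (3/5)·R1: [0, -34/5, -29/5]
R5 ← R5 + (7/5)·R1: [0, -44/5, 86/5]
R6 ← R6 + (2/5)·R1: [0, 26/5, -19/5]
R3 ← R3 − (3/5)·R2: [0, 0, -7]
R4 ← R4 − (34/55)·R2: [0, 0, -91/11]
R5 ← R5 − (4/5)·R2: [0, 0, 14]
R6 ← R6 + (26/55)·R2: [0, 0, -21/11]
R4 ← R4 − (13/11)·R3: [0, 0, 0]
R5 ← R5 + (2)·R3: [0, 0, 0]
R6 ← R6 − (3/11)·R3: [0, 0, 0]
3 pivots among 3 columns.
Every column is a pivot column, so the columns are linearly independent.

yes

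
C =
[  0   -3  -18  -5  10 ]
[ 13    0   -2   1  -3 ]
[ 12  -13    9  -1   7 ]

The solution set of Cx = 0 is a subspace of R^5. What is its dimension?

2

Row reduce to echelon form.
Swap R1 ↔ R2
R3 ← R3 − (12/13)·R1: [0, -13, 141/13, -25/13, 127/13]
R3 ← R3 − (13/3)·R2: [0, 0, 1155/13, 770/39, -1309/39]
3 nonzero rows, so rank(C) = 3.
C has 5 columns; by rank–nullity, nullity = 5 − 3 = 2.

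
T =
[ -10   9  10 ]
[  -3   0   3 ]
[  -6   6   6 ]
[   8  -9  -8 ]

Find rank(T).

2

Row reduce to echelon form.
R2 ← R2 − (3/10)·R1: [0, -27/10, 0]
R3 ← R3 − (3/5)·R1: [0, 3/5, 0]
R4 ← R4 + (4/5)·R1: [0, -9/5, 0]
R3 ← R3 + (2/9)·R2: [0, 0, 0]
R4 ← R4 − (2/3)·R2: [0, 0, 0]
Echelon form has 2 nonzero rows, so rank(T) = 2.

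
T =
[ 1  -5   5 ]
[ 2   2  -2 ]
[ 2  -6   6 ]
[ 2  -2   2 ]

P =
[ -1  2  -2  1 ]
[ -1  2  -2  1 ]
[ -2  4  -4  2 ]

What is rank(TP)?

1

First compute TP:
[[ -6,  12, -12,   6],
 [  0,   0,   0,   0],
 [ -8,  16, -16,   8],
 [ -4,   8,  -8,   4]]
Now row reduce the product.
R3 ← R3 − (4/3)·R1: [0, 0, 0, 0]
R4 ← R4 − (2/3)·R1: [0, 0, 0, 0]
1 nonzero row, so rank(TP) = 1.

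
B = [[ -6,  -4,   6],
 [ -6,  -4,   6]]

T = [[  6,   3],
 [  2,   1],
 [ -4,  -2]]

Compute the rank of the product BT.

1

First compute BT:
[[-68, -34],
 [-68, -34]]
Now row reduce the product.
R2 ← R2 − R1: [0, 0]
1 nonzero row, so rank(BT) = 1.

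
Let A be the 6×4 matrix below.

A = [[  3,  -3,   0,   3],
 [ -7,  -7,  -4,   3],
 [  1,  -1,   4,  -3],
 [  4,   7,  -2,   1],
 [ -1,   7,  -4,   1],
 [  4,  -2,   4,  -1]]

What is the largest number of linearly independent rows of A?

4

Row reduce to echelon form.
R2 ← R2 + (7/3)·R1: [0, -14, -4, 10]
R3 ← R3 − (1/3)·R1: [0, 0, 4, -4]
R4 ← R4 − (4/3)·R1: [0, 11, -2, -3]
R5 ← R5 + (1/3)·R1: [0, 6, -4, 2]
R6 ← R6 − (4/3)·R1: [0, 2, 4, -5]
R4 ← R4 + (11/14)·R2: [0, 0, -36/7, 34/7]
R5 ← R5 + (3/7)·R2: [0, 0, -40/7, 44/7]
R6 ← R6 + (1/7)·R2: [0, 0, 24/7, -25/7]
R4 ← R4 + (9/7)·R3: [0, 0, 0, -2/7]
R5 ← R5 + (10/7)·R3: [0, 0, 0, 4/7]
R6 ← R6 − (6/7)·R3: [0, 0, 0, -1/7]
R5 ← R5 + (2)·R4: [0, 0, 0, 0]
R6 ← R6 − (1/2)·R4: [0, 0, 0, 0]
Echelon form has 4 nonzero rows, so rank(A) = 4.
The rank gives the maximum number of linearly independent rows: 4.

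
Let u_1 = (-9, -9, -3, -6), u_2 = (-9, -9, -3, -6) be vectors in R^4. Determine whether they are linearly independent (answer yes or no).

no

Form the matrix with these vectors as rows and row reduce.
R2 ← R2 − R1: [0, 0, 0, 0]
1 nonzero row, so the 2 vectors span a space of dimension 1.
Since 1 < 2, the vectors are linearly dependent.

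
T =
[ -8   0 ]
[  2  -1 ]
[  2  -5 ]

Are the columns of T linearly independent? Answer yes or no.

yes

Row reduce T to echelon form.
R2 ← R2 + (1/4)·R1: [0, -1]
R3 ← R3 + (1/4)·R1: [0, -5]
R3 ← R3 − (5)·R2: [0, 0]
2 pivots among 2 columns.
Every column is a pivot column, so the columns are linearly independent.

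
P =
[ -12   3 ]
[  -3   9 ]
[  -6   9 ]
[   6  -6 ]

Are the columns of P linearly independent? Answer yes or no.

yes

Row reduce P to echelon form.
R2 ← R2 − (1/4)·R1: [0, 33/4]
R3 ← R3 − (1/2)·R1: [0, 15/2]
R4 ← R4 + (1/2)·R1: [0, -9/2]
R3 ← R3 − (10/11)·R2: [0, 0]
R4 ← R4 + (6/11)·R2: [0, 0]
2 pivots among 2 columns.
Every column is a pivot column, so the columns are linearly independent.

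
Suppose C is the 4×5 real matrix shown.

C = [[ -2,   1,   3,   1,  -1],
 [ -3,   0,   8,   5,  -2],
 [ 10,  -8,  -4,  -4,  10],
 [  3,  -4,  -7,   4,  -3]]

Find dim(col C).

4

Row reduce to echelon form.
R2 ← R2 − (3/2)·R1: [0, -3/2, 7/2, 7/2, -1/2]
R3 ← R3 + (5)·R1: [0, -3, 11, 1, 5]
R4 ← R4 + (3/2)·R1: [0, -5/2, -5/2, 11/2, -9/2]
R3 ← R3 − (2)·R2: [0, 0, 4, -6, 6]
R4 ← R4 − (5/3)·R2: [0, 0, -25/3, -1/3, -11/3]
R4 ← R4 + (25/12)·R3: [0, 0, 0, -77/6, 53/6]
Echelon form has 4 nonzero rows, so rank(C) = 4.
The column space has dimension equal to the rank: 4.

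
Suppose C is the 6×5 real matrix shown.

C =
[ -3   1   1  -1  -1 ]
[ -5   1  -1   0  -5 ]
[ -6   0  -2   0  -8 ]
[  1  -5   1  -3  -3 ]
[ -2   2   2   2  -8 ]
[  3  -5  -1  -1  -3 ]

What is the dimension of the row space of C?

4

Row reduce to echelon form.
R2 ← R2 − (5/3)·R1: [0, -2/3, -8/3, 5/3, -10/3]
R3 ← R3 − (2)·R1: [0, -2, -4, 2, -6]
R4 ← R4 + (1/3)·R1: [0, -14/3, 4/3, -10/3, -10/3]
R5 ← R5 − (2/3)·R1: [0, 4/3, 4/3, 8/3, -22/3]
R6 ← R6 + R1: [0, -4, 0, -2, -4]
R3 ← R3 − (3)·R2: [0, 0, 4, -3, 4]
R4 ← R4 − (7)·R2: [0, 0, 20, -15, 20]
R5 ← R5 + (2)·R2: [0, 0, -4, 6, -14]
R6 ← R6 − (6)·R2: [0, 0, 16, -12, 16]
R4 ← R4 − (5)·R3: [0, 0, 0, 0, 0]
R5 ← R5 + R3: [0, 0, 0, 3, -10]
R6 ← R6 − (4)·R3: [0, 0, 0, 0, 0]
Swap R4 ↔ R5
Echelon form has 4 nonzero rows, so rank(C) = 4.
The row space has dimension equal to the rank: 4.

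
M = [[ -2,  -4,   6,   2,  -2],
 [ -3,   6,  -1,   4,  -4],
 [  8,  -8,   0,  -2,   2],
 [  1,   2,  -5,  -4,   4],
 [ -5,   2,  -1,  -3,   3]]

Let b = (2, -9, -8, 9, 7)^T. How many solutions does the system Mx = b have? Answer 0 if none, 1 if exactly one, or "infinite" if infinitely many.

Row reduce the augmented matrix [M | b].
R2 ← R2 − (3/2)·R1: [0, 12, -10, 1, -1, -12]
R3 ← R3 + (4)·R1: [0, -24, 24, 6, -6, 0]
R4 ← R4 + (1/2)·R1: [0, 0, -2, -3, 3, 10]
R5 ← R5 − (5/2)·R1: [0, 12, -16, -8, 8, 2]
R3 ← R3 + (2)·R2: [0, 0, 4, 8, -8, -24]
R5 ← R5 − R2: [0, 0, -6, -9, 9, 14]
R4 ← R4 + (1/2)·R3: [0, 0, 0, 1, -1, -2]
R5 ← R5 + (3/2)·R3: [0, 0, 0, 3, -3, -22]
R5 ← R5 − (3)·R4: [0, 0, 0, 0, 0, -16]
The echelon form has 5 nonzero rows; the last pivot sits in the augmented column, so rank(M) = 4 but rank([M|b]) = 5.
Since the ranks differ, the system is inconsistent.
It has no solutions.

0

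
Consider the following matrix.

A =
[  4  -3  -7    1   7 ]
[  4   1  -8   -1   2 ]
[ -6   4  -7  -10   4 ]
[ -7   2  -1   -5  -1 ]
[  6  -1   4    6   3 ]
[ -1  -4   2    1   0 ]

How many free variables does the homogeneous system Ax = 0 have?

0

Row reduce to echelon form.
R2 ← R2 − R1: [0, 4, -1, -2, -5]
R3 ← R3 + (3/2)·R1: [0, -1/2, -35/2, -17/2, 29/2]
R4 ← R4 + (7/4)·R1: [0, -13/4, -53/4, -13/4, 45/4]
R5 ← R5 − (3/2)·R1: [0, 7/2, 29/2, 9/2, -15/2]
R6 ← R6 + (1/4)·R1: [0, -19/4, 1/4, 5/4, 7/4]
R3 ← R3 + (1/8)·R2: [0, 0, -141/8, -35/4, 111/8]
R4 ← R4 + (13/16)·R2: [0, 0, -225/16, -39/8, 115/16]
R5 ← R5 − (7/8)·R2: [0, 0, 123/8, 25/4, -25/8]
R6 ← R6 + (19/16)·R2: [0, 0, -15/16, -9/8, -67/16]
R4 ← R4 − (75/94)·R3: [0, 0, 0, 99/47, -365/94]
R5 ← R5 + (41/47)·R3: [0, 0, 0, -65/47, 422/47]
R6 ← R6 − (5/94)·R3: [0, 0, 0, -31/47, -463/94]
R5 ← R5 + (65/99)·R4: [0, 0, 0, 0, 1273/198]
R6 ← R6 + (31/99)·R4: [0, 0, 0, 0, -608/99]
R6 ← R6 + (64/67)·R5: [0, 0, 0, 0, 0]
5 nonzero rows, so rank(A) = 5.
A has 5 columns; by rank–nullity, nullity = 5 − 5 = 0.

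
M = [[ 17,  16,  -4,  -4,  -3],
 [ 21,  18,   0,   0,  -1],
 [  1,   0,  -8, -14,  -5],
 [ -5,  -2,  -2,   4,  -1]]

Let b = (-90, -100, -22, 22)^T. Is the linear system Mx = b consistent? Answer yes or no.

Row reduce the augmented matrix [M | b].
R2 ← R2 − (21/17)·R1: [0, -30/17, 84/17, 84/17, 46/17, 190/17]
R3 ← R3 − (1/17)·R1: [0, -16/17, -132/17, -234/17, -82/17, -284/17]
R4 ← R4 + (5/17)·R1: [0, 46/17, -54/17, 48/17, -32/17, -76/17]
R3 ← R3 − (8/15)·R2: [0, 0, -52/5, -82/5, -94/15, -68/3]
R4 ← R4 + (23/15)·R2: [0, 0, 22/5, 52/5, 34/15, 38/3]
R4 ← R4 + (11/26)·R3: [0, 0, 0, 45/13, -5/13, 40/13]
The echelon form has 4 nonzero rows, and every pivot lies in the first 5 columns, so rank(M) = rank([M|b]) = 4.
The system is consistent.

yes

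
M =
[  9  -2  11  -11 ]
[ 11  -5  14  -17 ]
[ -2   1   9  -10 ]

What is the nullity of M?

Row reduce to echelon form.
R2 ← R2 − (11/9)·R1: [0, -23/9, 5/9, -32/9]
R3 ← R3 + (2/9)·R1: [0, 5/9, 103/9, -112/9]
R3 ← R3 + (5/23)·R2: [0, 0, 266/23, -304/23]
3 nonzero rows, so rank(M) = 3.
M has 4 columns; by rank–nullity, nullity = 4 − 3 = 1.

1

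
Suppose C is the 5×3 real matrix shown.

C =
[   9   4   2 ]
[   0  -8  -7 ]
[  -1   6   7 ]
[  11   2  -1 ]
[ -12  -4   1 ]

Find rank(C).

3

Row reduce to echelon form.
R3 ← R3 + (1/9)·R1: [0, 58/9, 65/9]
R4 ← R4 − (11/9)·R1: [0, -26/9, -31/9]
R5 ← R5 + (4/3)·R1: [0, 4/3, 11/3]
R3 ← R3 + (29/36)·R2: [0, 0, 19/12]
R4 ← R4 − (13/36)·R2: [0, 0, -11/12]
R5 ← R5 + (1/6)·R2: [0, 0, 5/2]
R4 ← R4 + (11/19)·R3: [0, 0, 0]
R5 ← R5 − (30/19)·R3: [0, 0, 0]
Echelon form has 3 nonzero rows, so rank(C) = 3.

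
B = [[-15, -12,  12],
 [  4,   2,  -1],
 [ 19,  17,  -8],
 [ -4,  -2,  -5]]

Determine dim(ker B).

Row reduce to echelon form.
R2 ← R2 + (4/15)·R1: [0, -6/5, 11/5]
R3 ← R3 + (19/15)·R1: [0, 9/5, 36/5]
R4 ← R4 − (4/15)·R1: [0, 6/5, -41/5]
R3 ← R3 + (3/2)·R2: [0, 0, 21/2]
R4 ← R4 + R2: [0, 0, -6]
R4 ← R4 + (4/7)·R3: [0, 0, 0]
3 nonzero rows, so rank(B) = 3.
B has 3 columns; by rank–nullity, nullity = 3 − 3 = 0.

0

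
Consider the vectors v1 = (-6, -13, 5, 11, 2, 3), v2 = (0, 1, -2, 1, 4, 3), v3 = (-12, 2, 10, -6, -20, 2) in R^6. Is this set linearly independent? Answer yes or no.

yes

Form the matrix with these vectors as rows and row reduce.
R3 ← R3 − (2)·R1: [0, 28, 0, -28, -24, -4]
R3 ← R3 − (28)·R2: [0, 0, 56, -56, -136, -88]
3 nonzero rows, so the 3 vectors span a space of dimension 3.
Since 3 = 3, the vectors are linearly independent.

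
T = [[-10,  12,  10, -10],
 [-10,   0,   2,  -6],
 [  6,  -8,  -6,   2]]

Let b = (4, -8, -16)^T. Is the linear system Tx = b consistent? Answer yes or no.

yes

Row reduce the augmented matrix [T | b].
R2 ← R2 − R1: [0, -12, -8, 4, -12]
R3 ← R3 + (3/5)·R1: [0, -4/5, 0, -4, -68/5]
R3 ← R3 − (1/15)·R2: [0, 0, 8/15, -64/15, -64/5]
The echelon form has 3 nonzero rows, and every pivot lies in the first 4 columns, so rank(T) = rank([T|b]) = 3.
The system is consistent.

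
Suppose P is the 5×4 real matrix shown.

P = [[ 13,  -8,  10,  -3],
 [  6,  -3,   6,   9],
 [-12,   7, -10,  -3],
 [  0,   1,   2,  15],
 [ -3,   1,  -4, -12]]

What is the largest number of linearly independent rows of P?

2

Row reduce to echelon form.
R2 ← R2 − (6/13)·R1: [0, 9/13, 18/13, 135/13]
R3 ← R3 + (12/13)·R1: [0, -5/13, -10/13, -75/13]
R5 ← R5 + (3/13)·R1: [0, -11/13, -22/13, -165/13]
R3 ← R3 + (5/9)·R2: [0, 0, 0, 0]
R4 ← R4 − (13/9)·R2: [0, 0, 0, 0]
R5 ← R5 + (11/9)·R2: [0, 0, 0, 0]
Echelon form has 2 nonzero rows, so rank(P) = 2.
The rank gives the maximum number of linearly independent rows: 2.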